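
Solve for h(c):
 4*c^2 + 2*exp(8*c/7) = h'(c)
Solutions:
 h(c) = C1 + 4*c^3/3 + 7*exp(8*c/7)/4


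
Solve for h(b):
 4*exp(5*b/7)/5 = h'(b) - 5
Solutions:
 h(b) = C1 + 5*b + 28*exp(5*b/7)/25


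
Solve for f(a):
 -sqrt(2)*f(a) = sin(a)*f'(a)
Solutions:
 f(a) = C1*(cos(a) + 1)^(sqrt(2)/2)/(cos(a) - 1)^(sqrt(2)/2)


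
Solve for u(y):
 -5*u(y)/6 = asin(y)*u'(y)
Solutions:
 u(y) = C1*exp(-5*Integral(1/asin(y), y)/6)


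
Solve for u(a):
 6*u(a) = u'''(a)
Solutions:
 u(a) = C3*exp(6^(1/3)*a) + (C1*sin(2^(1/3)*3^(5/6)*a/2) + C2*cos(2^(1/3)*3^(5/6)*a/2))*exp(-6^(1/3)*a/2)


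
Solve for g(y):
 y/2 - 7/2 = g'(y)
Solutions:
 g(y) = C1 + y^2/4 - 7*y/2


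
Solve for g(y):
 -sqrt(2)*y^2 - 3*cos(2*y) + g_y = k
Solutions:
 g(y) = C1 + k*y + sqrt(2)*y^3/3 + 3*sin(2*y)/2


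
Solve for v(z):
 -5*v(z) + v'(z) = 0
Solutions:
 v(z) = C1*exp(5*z)


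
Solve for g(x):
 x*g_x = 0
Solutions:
 g(x) = C1


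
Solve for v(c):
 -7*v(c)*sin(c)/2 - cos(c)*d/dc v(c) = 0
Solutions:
 v(c) = C1*cos(c)^(7/2)


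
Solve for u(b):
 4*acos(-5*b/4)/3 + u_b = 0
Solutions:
 u(b) = C1 - 4*b*acos(-5*b/4)/3 - 4*sqrt(16 - 25*b^2)/15


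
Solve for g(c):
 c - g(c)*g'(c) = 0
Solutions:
 g(c) = -sqrt(C1 + c^2)
 g(c) = sqrt(C1 + c^2)


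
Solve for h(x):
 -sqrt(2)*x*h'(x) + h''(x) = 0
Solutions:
 h(x) = C1 + C2*erfi(2^(3/4)*x/2)


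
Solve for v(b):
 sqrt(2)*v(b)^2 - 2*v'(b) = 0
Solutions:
 v(b) = -2/(C1 + sqrt(2)*b)


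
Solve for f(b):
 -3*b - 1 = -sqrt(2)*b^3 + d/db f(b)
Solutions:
 f(b) = C1 + sqrt(2)*b^4/4 - 3*b^2/2 - b


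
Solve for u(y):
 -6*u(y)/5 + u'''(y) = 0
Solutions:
 u(y) = C3*exp(5^(2/3)*6^(1/3)*y/5) + (C1*sin(2^(1/3)*3^(5/6)*5^(2/3)*y/10) + C2*cos(2^(1/3)*3^(5/6)*5^(2/3)*y/10))*exp(-5^(2/3)*6^(1/3)*y/10)


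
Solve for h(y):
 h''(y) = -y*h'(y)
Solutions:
 h(y) = C1 + C2*erf(sqrt(2)*y/2)


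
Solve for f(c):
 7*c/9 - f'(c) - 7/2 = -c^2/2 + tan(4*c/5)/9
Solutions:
 f(c) = C1 + c^3/6 + 7*c^2/18 - 7*c/2 + 5*log(cos(4*c/5))/36


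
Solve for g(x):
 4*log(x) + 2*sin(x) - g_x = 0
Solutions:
 g(x) = C1 + 4*x*log(x) - 4*x - 2*cos(x)


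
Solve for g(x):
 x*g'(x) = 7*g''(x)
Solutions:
 g(x) = C1 + C2*erfi(sqrt(14)*x/14)


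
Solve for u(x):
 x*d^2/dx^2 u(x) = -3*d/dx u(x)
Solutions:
 u(x) = C1 + C2/x^2


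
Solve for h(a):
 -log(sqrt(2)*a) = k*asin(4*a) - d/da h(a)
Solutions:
 h(a) = C1 + a*log(a) - a + a*log(2)/2 + k*(a*asin(4*a) + sqrt(1 - 16*a^2)/4)


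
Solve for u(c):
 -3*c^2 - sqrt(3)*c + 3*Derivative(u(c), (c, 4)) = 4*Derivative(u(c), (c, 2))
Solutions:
 u(c) = C1 + C2*c + C3*exp(-2*sqrt(3)*c/3) + C4*exp(2*sqrt(3)*c/3) - c^4/16 - sqrt(3)*c^3/24 - 9*c^2/16


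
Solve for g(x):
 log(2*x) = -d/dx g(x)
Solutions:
 g(x) = C1 - x*log(x) - x*log(2) + x


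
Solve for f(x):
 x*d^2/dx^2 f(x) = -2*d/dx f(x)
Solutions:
 f(x) = C1 + C2/x


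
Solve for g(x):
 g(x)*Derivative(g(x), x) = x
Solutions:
 g(x) = -sqrt(C1 + x^2)
 g(x) = sqrt(C1 + x^2)


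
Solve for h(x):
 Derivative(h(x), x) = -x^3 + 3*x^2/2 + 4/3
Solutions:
 h(x) = C1 - x^4/4 + x^3/2 + 4*x/3


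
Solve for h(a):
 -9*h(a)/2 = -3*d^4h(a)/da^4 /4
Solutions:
 h(a) = C1*exp(-6^(1/4)*a) + C2*exp(6^(1/4)*a) + C3*sin(6^(1/4)*a) + C4*cos(6^(1/4)*a)


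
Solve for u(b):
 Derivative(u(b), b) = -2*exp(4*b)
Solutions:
 u(b) = C1 - exp(4*b)/2


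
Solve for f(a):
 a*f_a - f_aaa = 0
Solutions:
 f(a) = C1 + Integral(C2*airyai(a) + C3*airybi(a), a)


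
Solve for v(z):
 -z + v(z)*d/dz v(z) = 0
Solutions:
 v(z) = -sqrt(C1 + z^2)
 v(z) = sqrt(C1 + z^2)


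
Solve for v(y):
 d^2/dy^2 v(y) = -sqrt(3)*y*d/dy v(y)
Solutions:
 v(y) = C1 + C2*erf(sqrt(2)*3^(1/4)*y/2)


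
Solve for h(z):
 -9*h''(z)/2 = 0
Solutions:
 h(z) = C1 + C2*z


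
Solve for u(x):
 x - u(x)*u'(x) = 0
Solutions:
 u(x) = -sqrt(C1 + x^2)
 u(x) = sqrt(C1 + x^2)


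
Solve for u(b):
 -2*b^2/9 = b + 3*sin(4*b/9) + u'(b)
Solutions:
 u(b) = C1 - 2*b^3/27 - b^2/2 + 27*cos(4*b/9)/4


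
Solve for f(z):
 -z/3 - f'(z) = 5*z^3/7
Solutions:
 f(z) = C1 - 5*z^4/28 - z^2/6


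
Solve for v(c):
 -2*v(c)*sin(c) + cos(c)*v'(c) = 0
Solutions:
 v(c) = C1/cos(c)^2


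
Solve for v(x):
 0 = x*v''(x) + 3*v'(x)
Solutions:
 v(x) = C1 + C2/x^2


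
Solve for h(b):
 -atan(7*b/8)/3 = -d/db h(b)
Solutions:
 h(b) = C1 + b*atan(7*b/8)/3 - 4*log(49*b^2 + 64)/21


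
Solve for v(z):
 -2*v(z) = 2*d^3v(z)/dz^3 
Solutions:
 v(z) = C3*exp(-z) + (C1*sin(sqrt(3)*z/2) + C2*cos(sqrt(3)*z/2))*exp(z/2)


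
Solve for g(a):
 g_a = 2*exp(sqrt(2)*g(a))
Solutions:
 g(a) = sqrt(2)*(2*log(-1/(C1 + 2*a)) - log(2))/4


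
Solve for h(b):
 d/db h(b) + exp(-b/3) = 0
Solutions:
 h(b) = C1 + 3*exp(-b/3)


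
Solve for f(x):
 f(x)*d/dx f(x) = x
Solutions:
 f(x) = -sqrt(C1 + x^2)
 f(x) = sqrt(C1 + x^2)


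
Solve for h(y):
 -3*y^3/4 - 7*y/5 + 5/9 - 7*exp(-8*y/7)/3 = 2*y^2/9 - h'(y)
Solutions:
 h(y) = C1 + 3*y^4/16 + 2*y^3/27 + 7*y^2/10 - 5*y/9 - 49*exp(-8*y/7)/24


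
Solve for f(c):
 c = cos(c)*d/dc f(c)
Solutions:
 f(c) = C1 + Integral(c/cos(c), c)


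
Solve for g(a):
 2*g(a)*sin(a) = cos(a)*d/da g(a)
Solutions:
 g(a) = C1/cos(a)^2


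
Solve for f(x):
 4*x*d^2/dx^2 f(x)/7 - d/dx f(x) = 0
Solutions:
 f(x) = C1 + C2*x^(11/4)


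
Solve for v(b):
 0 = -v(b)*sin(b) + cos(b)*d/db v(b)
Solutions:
 v(b) = C1/cos(b)


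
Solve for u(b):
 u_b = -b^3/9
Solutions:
 u(b) = C1 - b^4/36


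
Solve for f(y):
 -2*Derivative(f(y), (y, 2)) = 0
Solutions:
 f(y) = C1 + C2*y


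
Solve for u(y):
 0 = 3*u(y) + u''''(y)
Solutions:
 u(y) = (C1*sin(sqrt(2)*3^(1/4)*y/2) + C2*cos(sqrt(2)*3^(1/4)*y/2))*exp(-sqrt(2)*3^(1/4)*y/2) + (C3*sin(sqrt(2)*3^(1/4)*y/2) + C4*cos(sqrt(2)*3^(1/4)*y/2))*exp(sqrt(2)*3^(1/4)*y/2)


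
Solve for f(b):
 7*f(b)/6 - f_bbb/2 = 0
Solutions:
 f(b) = C3*exp(3^(2/3)*7^(1/3)*b/3) + (C1*sin(3^(1/6)*7^(1/3)*b/2) + C2*cos(3^(1/6)*7^(1/3)*b/2))*exp(-3^(2/3)*7^(1/3)*b/6)


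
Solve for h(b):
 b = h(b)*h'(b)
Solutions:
 h(b) = -sqrt(C1 + b^2)
 h(b) = sqrt(C1 + b^2)


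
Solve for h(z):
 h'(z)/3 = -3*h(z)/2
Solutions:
 h(z) = C1*exp(-9*z/2)


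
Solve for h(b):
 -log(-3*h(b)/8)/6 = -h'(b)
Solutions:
 -6*Integral(1/(log(-_y) - 3*log(2) + log(3)), (_y, h(b))) = C1 - b


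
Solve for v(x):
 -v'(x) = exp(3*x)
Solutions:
 v(x) = C1 - exp(3*x)/3


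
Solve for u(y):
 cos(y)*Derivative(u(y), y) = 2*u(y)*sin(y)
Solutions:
 u(y) = C1/cos(y)^2


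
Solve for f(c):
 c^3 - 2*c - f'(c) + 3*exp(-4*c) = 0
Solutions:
 f(c) = C1 + c^4/4 - c^2 - 3*exp(-4*c)/4


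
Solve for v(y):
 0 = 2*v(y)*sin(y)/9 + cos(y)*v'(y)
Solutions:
 v(y) = C1*cos(y)^(2/9)


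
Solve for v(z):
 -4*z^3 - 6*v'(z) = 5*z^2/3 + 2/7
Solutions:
 v(z) = C1 - z^4/6 - 5*z^3/54 - z/21


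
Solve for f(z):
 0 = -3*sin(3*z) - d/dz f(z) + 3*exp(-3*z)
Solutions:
 f(z) = C1 + cos(3*z) - exp(-3*z)


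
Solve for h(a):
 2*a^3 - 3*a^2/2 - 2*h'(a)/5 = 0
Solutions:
 h(a) = C1 + 5*a^4/4 - 5*a^3/4


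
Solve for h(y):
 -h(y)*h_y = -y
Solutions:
 h(y) = -sqrt(C1 + y^2)
 h(y) = sqrt(C1 + y^2)


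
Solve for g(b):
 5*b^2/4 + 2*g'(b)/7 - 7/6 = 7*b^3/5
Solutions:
 g(b) = C1 + 49*b^4/40 - 35*b^3/24 + 49*b/12


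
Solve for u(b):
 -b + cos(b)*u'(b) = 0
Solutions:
 u(b) = C1 + Integral(b/cos(b), b)


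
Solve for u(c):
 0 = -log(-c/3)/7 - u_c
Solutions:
 u(c) = C1 - c*log(-c)/7 + c*(1 + log(3))/7


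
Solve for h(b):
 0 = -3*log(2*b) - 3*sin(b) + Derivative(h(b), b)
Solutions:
 h(b) = C1 + 3*b*log(b) - 3*b + 3*b*log(2) - 3*cos(b)


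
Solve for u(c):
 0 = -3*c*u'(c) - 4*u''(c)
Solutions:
 u(c) = C1 + C2*erf(sqrt(6)*c/4)


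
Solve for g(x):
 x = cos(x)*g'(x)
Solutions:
 g(x) = C1 + Integral(x/cos(x), x)


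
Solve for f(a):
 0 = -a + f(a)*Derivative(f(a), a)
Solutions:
 f(a) = -sqrt(C1 + a^2)
 f(a) = sqrt(C1 + a^2)


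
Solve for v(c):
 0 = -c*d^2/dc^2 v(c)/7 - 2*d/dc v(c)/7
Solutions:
 v(c) = C1 + C2/c


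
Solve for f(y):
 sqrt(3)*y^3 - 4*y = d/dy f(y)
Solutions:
 f(y) = C1 + sqrt(3)*y^4/4 - 2*y^2


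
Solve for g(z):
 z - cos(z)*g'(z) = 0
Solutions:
 g(z) = C1 + Integral(z/cos(z), z)


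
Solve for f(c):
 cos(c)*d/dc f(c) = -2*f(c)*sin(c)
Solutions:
 f(c) = C1*cos(c)^2


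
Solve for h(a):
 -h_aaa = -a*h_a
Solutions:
 h(a) = C1 + Integral(C2*airyai(a) + C3*airybi(a), a)


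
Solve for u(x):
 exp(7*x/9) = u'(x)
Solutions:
 u(x) = C1 + 9*exp(7*x/9)/7


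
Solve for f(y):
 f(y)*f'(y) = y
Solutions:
 f(y) = -sqrt(C1 + y^2)
 f(y) = sqrt(C1 + y^2)


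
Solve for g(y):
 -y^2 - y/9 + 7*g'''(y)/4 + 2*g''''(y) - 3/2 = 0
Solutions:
 g(y) = C1 + C2*y + C3*y^2 + C4*exp(-7*y/8) + y^5/105 - 137*y^4/2646 + 3515*y^3/9261


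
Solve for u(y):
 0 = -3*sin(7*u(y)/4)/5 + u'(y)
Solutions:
 -3*y/5 + 2*log(cos(7*u(y)/4) - 1)/7 - 2*log(cos(7*u(y)/4) + 1)/7 = C1


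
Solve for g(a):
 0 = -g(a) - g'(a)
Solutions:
 g(a) = C1*exp(-a)


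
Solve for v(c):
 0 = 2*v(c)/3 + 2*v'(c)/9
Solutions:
 v(c) = C1*exp(-3*c)


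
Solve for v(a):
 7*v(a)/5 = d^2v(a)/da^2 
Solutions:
 v(a) = C1*exp(-sqrt(35)*a/5) + C2*exp(sqrt(35)*a/5)


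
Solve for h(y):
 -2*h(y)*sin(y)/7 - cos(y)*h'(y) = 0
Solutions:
 h(y) = C1*cos(y)^(2/7)


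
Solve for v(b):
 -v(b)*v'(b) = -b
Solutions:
 v(b) = -sqrt(C1 + b^2)
 v(b) = sqrt(C1 + b^2)


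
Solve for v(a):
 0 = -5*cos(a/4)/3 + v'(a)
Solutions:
 v(a) = C1 + 20*sin(a/4)/3


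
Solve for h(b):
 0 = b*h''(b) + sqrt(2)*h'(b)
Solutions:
 h(b) = C1 + C2*b^(1 - sqrt(2))


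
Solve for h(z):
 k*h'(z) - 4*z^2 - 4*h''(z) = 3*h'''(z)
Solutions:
 h(z) = C1 + C2*exp(z*(sqrt(3*k + 4) - 2)/3) + C3*exp(-z*(sqrt(3*k + 4) + 2)/3) + 4*z^3/(3*k) + 16*z^2/k^2 + 24*z/k^2 + 128*z/k^3


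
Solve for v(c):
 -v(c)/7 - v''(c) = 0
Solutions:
 v(c) = C1*sin(sqrt(7)*c/7) + C2*cos(sqrt(7)*c/7)


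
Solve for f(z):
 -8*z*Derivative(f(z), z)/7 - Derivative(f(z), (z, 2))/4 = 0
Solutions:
 f(z) = C1 + C2*erf(4*sqrt(7)*z/7)


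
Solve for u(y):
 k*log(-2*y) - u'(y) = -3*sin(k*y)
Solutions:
 u(y) = C1 + k*y*(log(-y) - 1) + k*y*log(2) + 3*Piecewise((-cos(k*y)/k, Ne(k, 0)), (0, True))


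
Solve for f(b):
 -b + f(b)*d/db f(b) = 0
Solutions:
 f(b) = -sqrt(C1 + b^2)
 f(b) = sqrt(C1 + b^2)


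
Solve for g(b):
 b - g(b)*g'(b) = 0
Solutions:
 g(b) = -sqrt(C1 + b^2)
 g(b) = sqrt(C1 + b^2)


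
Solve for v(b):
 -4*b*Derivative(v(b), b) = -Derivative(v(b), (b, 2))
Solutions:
 v(b) = C1 + C2*erfi(sqrt(2)*b)


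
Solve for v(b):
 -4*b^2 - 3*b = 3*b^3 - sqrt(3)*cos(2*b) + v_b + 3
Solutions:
 v(b) = C1 - 3*b^4/4 - 4*b^3/3 - 3*b^2/2 - 3*b + sqrt(3)*sin(2*b)/2


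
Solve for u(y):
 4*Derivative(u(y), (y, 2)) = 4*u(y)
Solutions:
 u(y) = C1*exp(-y) + C2*exp(y)


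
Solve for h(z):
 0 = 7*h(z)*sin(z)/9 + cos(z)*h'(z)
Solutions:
 h(z) = C1*cos(z)^(7/9)


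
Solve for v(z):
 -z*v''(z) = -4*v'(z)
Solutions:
 v(z) = C1 + C2*z^5


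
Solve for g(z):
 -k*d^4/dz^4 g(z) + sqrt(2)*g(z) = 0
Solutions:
 g(z) = C1*exp(-2^(1/8)*z*(1/k)^(1/4)) + C2*exp(2^(1/8)*z*(1/k)^(1/4)) + C3*exp(-2^(1/8)*I*z*(1/k)^(1/4)) + C4*exp(2^(1/8)*I*z*(1/k)^(1/4))


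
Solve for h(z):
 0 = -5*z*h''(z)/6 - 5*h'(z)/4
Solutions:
 h(z) = C1 + C2/sqrt(z)


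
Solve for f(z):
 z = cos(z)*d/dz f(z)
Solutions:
 f(z) = C1 + Integral(z/cos(z), z)


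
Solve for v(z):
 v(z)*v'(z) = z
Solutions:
 v(z) = -sqrt(C1 + z^2)
 v(z) = sqrt(C1 + z^2)


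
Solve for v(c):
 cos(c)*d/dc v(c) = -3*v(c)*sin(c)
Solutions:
 v(c) = C1*cos(c)^3


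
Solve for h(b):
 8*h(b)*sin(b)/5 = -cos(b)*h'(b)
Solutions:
 h(b) = C1*cos(b)^(8/5)


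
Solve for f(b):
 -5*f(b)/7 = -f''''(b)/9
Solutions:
 f(b) = C1*exp(-sqrt(3)*5^(1/4)*7^(3/4)*b/7) + C2*exp(sqrt(3)*5^(1/4)*7^(3/4)*b/7) + C3*sin(sqrt(3)*5^(1/4)*7^(3/4)*b/7) + C4*cos(sqrt(3)*5^(1/4)*7^(3/4)*b/7)


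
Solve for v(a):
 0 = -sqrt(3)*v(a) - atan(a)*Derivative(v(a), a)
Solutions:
 v(a) = C1*exp(-sqrt(3)*Integral(1/atan(a), a))


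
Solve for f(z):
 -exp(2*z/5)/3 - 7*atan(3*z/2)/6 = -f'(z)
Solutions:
 f(z) = C1 + 7*z*atan(3*z/2)/6 + 5*exp(2*z/5)/6 - 7*log(9*z^2 + 4)/18


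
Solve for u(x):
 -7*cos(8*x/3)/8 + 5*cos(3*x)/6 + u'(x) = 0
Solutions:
 u(x) = C1 + 21*sin(8*x/3)/64 - 5*sin(3*x)/18


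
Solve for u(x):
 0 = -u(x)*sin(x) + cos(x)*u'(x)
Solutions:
 u(x) = C1/cos(x)


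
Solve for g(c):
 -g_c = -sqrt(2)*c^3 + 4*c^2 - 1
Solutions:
 g(c) = C1 + sqrt(2)*c^4/4 - 4*c^3/3 + c


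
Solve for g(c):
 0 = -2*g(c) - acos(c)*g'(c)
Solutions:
 g(c) = C1*exp(-2*Integral(1/acos(c), c))


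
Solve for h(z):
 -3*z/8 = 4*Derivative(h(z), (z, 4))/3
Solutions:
 h(z) = C1 + C2*z + C3*z^2 + C4*z^3 - 3*z^5/1280


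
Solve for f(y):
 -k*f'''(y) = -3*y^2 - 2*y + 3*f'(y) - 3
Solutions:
 f(y) = C1 + C2*exp(-sqrt(3)*y*sqrt(-1/k)) + C3*exp(sqrt(3)*y*sqrt(-1/k)) - 2*k*y/3 + y^3/3 + y^2/3 + y


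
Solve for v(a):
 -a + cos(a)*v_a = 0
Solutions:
 v(a) = C1 + Integral(a/cos(a), a)


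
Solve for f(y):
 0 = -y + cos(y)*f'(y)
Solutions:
 f(y) = C1 + Integral(y/cos(y), y)


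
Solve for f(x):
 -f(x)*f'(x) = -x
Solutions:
 f(x) = -sqrt(C1 + x^2)
 f(x) = sqrt(C1 + x^2)


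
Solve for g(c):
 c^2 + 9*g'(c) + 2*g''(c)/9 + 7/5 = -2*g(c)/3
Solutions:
 g(c) = C1*exp(c*(-81 + sqrt(6513))/4) + C2*exp(-c*(sqrt(6513) + 81)/4) - 3*c^2/2 + 81*c/2 - 10957/20


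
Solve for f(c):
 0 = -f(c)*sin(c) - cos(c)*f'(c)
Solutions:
 f(c) = C1*cos(c)


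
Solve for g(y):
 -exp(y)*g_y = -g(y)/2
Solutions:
 g(y) = C1*exp(-exp(-y)/2)


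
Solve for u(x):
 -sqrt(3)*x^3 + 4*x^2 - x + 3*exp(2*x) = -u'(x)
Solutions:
 u(x) = C1 + sqrt(3)*x^4/4 - 4*x^3/3 + x^2/2 - 3*exp(2*x)/2


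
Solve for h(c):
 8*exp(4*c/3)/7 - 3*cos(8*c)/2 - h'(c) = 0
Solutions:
 h(c) = C1 + 6*exp(4*c/3)/7 - 3*sin(8*c)/16


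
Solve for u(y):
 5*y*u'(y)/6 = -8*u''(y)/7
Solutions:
 u(y) = C1 + C2*erf(sqrt(210)*y/24)


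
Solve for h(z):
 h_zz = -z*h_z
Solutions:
 h(z) = C1 + C2*erf(sqrt(2)*z/2)


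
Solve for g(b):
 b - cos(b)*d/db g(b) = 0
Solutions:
 g(b) = C1 + Integral(b/cos(b), b)


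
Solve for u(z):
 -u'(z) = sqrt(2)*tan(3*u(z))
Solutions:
 u(z) = -asin(C1*exp(-3*sqrt(2)*z))/3 + pi/3
 u(z) = asin(C1*exp(-3*sqrt(2)*z))/3


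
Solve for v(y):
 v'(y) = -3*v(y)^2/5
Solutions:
 v(y) = 5/(C1 + 3*y)


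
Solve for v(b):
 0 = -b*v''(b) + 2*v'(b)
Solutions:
 v(b) = C1 + C2*b^3


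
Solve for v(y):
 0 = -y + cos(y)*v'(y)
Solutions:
 v(y) = C1 + Integral(y/cos(y), y)


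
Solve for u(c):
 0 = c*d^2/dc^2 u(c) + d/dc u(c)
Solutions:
 u(c) = C1 + C2*log(c)


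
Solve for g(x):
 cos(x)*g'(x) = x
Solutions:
 g(x) = C1 + Integral(x/cos(x), x)


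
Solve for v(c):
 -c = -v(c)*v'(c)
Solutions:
 v(c) = -sqrt(C1 + c^2)
 v(c) = sqrt(C1 + c^2)


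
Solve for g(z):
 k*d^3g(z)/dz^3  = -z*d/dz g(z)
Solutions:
 g(z) = C1 + Integral(C2*airyai(z*(-1/k)^(1/3)) + C3*airybi(z*(-1/k)^(1/3)), z)


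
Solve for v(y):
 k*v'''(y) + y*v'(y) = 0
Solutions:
 v(y) = C1 + Integral(C2*airyai(y*(-1/k)^(1/3)) + C3*airybi(y*(-1/k)^(1/3)), y)


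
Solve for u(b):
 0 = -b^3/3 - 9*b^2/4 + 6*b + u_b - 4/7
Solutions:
 u(b) = C1 + b^4/12 + 3*b^3/4 - 3*b^2 + 4*b/7


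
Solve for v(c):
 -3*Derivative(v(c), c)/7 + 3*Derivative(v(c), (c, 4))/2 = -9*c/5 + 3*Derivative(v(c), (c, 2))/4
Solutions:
 v(c) = C1 + C2*exp(-c*(7*252^(1/3)/(sqrt(1002) + 36)^(1/3) + 294^(1/3)*(sqrt(1002) + 36)^(1/3))/84)*sin(3^(1/6)*c*(-3^(2/3)*98^(1/3)*(sqrt(1002) + 36)^(1/3) + 21*28^(1/3)/(sqrt(1002) + 36)^(1/3))/84) + C3*exp(-c*(7*252^(1/3)/(sqrt(1002) + 36)^(1/3) + 294^(1/3)*(sqrt(1002) + 36)^(1/3))/84)*cos(3^(1/6)*c*(-3^(2/3)*98^(1/3)*(sqrt(1002) + 36)^(1/3) + 21*28^(1/3)/(sqrt(1002) + 36)^(1/3))/84) + C4*exp(c*(7*252^(1/3)/(sqrt(1002) + 36)^(1/3) + 294^(1/3)*(sqrt(1002) + 36)^(1/3))/42) + 21*c^2/10 - 147*c/20


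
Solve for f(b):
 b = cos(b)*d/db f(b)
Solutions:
 f(b) = C1 + Integral(b/cos(b), b)


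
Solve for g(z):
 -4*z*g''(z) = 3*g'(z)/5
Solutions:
 g(z) = C1 + C2*z^(17/20)


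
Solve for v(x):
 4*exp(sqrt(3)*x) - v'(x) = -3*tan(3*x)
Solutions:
 v(x) = C1 + 4*sqrt(3)*exp(sqrt(3)*x)/3 - log(cos(3*x))


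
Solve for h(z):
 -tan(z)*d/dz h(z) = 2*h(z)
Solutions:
 h(z) = C1/sin(z)^2


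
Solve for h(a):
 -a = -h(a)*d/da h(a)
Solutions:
 h(a) = -sqrt(C1 + a^2)
 h(a) = sqrt(C1 + a^2)


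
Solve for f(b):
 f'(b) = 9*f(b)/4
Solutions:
 f(b) = C1*exp(9*b/4)


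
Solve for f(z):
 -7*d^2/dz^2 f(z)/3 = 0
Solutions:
 f(z) = C1 + C2*z


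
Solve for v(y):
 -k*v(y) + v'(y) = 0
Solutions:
 v(y) = C1*exp(k*y)


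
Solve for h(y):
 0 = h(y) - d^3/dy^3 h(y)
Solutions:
 h(y) = C3*exp(y) + (C1*sin(sqrt(3)*y/2) + C2*cos(sqrt(3)*y/2))*exp(-y/2)


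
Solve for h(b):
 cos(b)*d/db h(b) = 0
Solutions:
 h(b) = C1


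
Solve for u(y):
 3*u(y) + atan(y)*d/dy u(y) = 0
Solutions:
 u(y) = C1*exp(-3*Integral(1/atan(y), y))


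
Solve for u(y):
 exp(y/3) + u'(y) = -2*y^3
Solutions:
 u(y) = C1 - y^4/2 - 3*exp(y/3)


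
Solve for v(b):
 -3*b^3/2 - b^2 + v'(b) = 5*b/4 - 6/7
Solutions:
 v(b) = C1 + 3*b^4/8 + b^3/3 + 5*b^2/8 - 6*b/7


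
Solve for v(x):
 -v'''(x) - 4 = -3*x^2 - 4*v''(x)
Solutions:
 v(x) = C1 + C2*x + C3*exp(4*x) - x^4/16 - x^3/16 + 29*x^2/64


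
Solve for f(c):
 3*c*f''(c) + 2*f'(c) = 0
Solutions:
 f(c) = C1 + C2*c^(1/3)


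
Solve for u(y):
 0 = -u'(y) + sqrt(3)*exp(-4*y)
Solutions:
 u(y) = C1 - sqrt(3)*exp(-4*y)/4


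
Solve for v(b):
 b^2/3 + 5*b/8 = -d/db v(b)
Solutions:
 v(b) = C1 - b^3/9 - 5*b^2/16


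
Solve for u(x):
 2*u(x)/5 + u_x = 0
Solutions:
 u(x) = C1*exp(-2*x/5)


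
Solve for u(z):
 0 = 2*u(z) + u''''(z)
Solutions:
 u(z) = (C1*sin(2^(3/4)*z/2) + C2*cos(2^(3/4)*z/2))*exp(-2^(3/4)*z/2) + (C3*sin(2^(3/4)*z/2) + C4*cos(2^(3/4)*z/2))*exp(2^(3/4)*z/2)


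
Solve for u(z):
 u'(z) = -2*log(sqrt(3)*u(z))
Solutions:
 Integral(1/(2*log(_y) + log(3)), (_y, u(z))) = C1 - z


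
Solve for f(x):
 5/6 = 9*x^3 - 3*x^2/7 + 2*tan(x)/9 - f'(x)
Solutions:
 f(x) = C1 + 9*x^4/4 - x^3/7 - 5*x/6 - 2*log(cos(x))/9


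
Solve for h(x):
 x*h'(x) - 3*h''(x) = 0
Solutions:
 h(x) = C1 + C2*erfi(sqrt(6)*x/6)


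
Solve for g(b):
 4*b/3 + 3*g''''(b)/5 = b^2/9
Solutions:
 g(b) = C1 + C2*b + C3*b^2 + C4*b^3 + b^6/1944 - b^5/54


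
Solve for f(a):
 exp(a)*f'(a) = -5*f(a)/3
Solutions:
 f(a) = C1*exp(5*exp(-a)/3)


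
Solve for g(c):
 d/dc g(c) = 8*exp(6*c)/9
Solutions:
 g(c) = C1 + 4*exp(6*c)/27


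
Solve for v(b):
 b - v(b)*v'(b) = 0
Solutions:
 v(b) = -sqrt(C1 + b^2)
 v(b) = sqrt(C1 + b^2)


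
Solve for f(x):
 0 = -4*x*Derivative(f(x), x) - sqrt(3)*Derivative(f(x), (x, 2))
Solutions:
 f(x) = C1 + C2*erf(sqrt(2)*3^(3/4)*x/3)


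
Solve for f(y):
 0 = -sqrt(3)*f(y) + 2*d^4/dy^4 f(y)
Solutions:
 f(y) = C1*exp(-2^(3/4)*3^(1/8)*y/2) + C2*exp(2^(3/4)*3^(1/8)*y/2) + C3*sin(2^(3/4)*3^(1/8)*y/2) + C4*cos(2^(3/4)*3^(1/8)*y/2)


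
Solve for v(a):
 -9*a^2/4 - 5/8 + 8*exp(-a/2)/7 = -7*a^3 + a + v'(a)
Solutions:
 v(a) = C1 + 7*a^4/4 - 3*a^3/4 - a^2/2 - 5*a/8 - 16*exp(-a/2)/7


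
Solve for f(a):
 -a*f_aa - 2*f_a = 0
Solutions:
 f(a) = C1 + C2/a


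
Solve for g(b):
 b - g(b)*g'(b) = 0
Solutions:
 g(b) = -sqrt(C1 + b^2)
 g(b) = sqrt(C1 + b^2)


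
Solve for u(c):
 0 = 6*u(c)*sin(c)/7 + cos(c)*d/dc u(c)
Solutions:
 u(c) = C1*cos(c)^(6/7)


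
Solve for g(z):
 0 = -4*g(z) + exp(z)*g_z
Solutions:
 g(z) = C1*exp(-4*exp(-z))


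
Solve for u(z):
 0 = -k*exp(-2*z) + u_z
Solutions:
 u(z) = C1 - k*exp(-2*z)/2


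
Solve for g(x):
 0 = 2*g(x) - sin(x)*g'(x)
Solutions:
 g(x) = C1*(cos(x) - 1)/(cos(x) + 1)


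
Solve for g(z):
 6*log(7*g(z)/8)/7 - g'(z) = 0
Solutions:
 7*Integral(1/(-log(_y) - log(7) + 3*log(2)), (_y, g(z)))/6 = C1 - z


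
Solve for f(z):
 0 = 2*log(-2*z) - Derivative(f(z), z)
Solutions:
 f(z) = C1 + 2*z*log(-z) + 2*z*(-1 + log(2))


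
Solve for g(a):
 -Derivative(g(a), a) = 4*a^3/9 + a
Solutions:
 g(a) = C1 - a^4/9 - a^2/2


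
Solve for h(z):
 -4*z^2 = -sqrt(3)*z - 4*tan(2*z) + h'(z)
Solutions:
 h(z) = C1 - 4*z^3/3 + sqrt(3)*z^2/2 - 2*log(cos(2*z))


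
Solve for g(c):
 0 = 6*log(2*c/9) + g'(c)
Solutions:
 g(c) = C1 - 6*c*log(c) + 6*c + c*log(531441/64)


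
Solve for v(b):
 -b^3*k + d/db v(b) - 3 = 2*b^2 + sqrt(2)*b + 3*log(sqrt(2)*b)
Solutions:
 v(b) = C1 + b^4*k/4 + 2*b^3/3 + sqrt(2)*b^2/2 + 3*b*log(b) + 3*b*log(2)/2


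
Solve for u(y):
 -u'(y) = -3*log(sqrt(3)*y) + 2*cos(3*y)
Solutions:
 u(y) = C1 + 3*y*log(y) - 3*y + 3*y*log(3)/2 - 2*sin(3*y)/3


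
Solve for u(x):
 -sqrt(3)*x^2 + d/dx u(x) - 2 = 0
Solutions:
 u(x) = C1 + sqrt(3)*x^3/3 + 2*x


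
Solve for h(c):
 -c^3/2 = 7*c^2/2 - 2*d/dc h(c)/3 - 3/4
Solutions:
 h(c) = C1 + 3*c^4/16 + 7*c^3/4 - 9*c/8


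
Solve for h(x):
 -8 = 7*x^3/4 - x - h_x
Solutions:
 h(x) = C1 + 7*x^4/16 - x^2/2 + 8*x


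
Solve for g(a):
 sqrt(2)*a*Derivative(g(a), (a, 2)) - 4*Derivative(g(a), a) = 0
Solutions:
 g(a) = C1 + C2*a^(1 + 2*sqrt(2))


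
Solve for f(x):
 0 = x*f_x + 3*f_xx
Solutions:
 f(x) = C1 + C2*erf(sqrt(6)*x/6)


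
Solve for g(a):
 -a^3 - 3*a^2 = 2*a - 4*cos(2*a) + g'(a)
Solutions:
 g(a) = C1 - a^4/4 - a^3 - a^2 + 2*sin(2*a)


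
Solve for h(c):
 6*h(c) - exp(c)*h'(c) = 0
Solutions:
 h(c) = C1*exp(-6*exp(-c))


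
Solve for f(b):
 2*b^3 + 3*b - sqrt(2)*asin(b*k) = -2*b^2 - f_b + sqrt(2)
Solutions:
 f(b) = C1 - b^4/2 - 2*b^3/3 - 3*b^2/2 + sqrt(2)*b + sqrt(2)*Piecewise((b*asin(b*k) + sqrt(-b^2*k^2 + 1)/k, Ne(k, 0)), (0, True))


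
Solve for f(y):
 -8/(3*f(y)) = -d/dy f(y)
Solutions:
 f(y) = -sqrt(C1 + 48*y)/3
 f(y) = sqrt(C1 + 48*y)/3


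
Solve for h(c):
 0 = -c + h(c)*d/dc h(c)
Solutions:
 h(c) = -sqrt(C1 + c^2)
 h(c) = sqrt(C1 + c^2)


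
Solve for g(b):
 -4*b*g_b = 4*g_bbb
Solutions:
 g(b) = C1 + Integral(C2*airyai(-b) + C3*airybi(-b), b)


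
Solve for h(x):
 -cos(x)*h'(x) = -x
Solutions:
 h(x) = C1 + Integral(x/cos(x), x)


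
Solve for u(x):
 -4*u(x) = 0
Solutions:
 u(x) = 0


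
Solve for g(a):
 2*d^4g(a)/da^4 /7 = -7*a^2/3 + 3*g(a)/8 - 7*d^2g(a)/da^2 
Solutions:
 g(a) = C1*exp(-a*sqrt(-49 + sqrt(2422))/2) + C2*exp(a*sqrt(-49 + sqrt(2422))/2) + C3*sin(a*sqrt(49 + sqrt(2422))/2) + C4*cos(a*sqrt(49 + sqrt(2422))/2) + 56*a^2/9 + 6272/27


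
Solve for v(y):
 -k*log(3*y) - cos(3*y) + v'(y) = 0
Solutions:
 v(y) = C1 + k*y*(log(y) - 1) + k*y*log(3) + sin(3*y)/3


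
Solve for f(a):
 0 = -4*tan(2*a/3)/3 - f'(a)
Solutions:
 f(a) = C1 + 2*log(cos(2*a/3))


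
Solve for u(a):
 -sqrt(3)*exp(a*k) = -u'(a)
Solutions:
 u(a) = C1 + sqrt(3)*exp(a*k)/k


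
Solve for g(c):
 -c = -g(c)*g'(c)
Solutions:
 g(c) = -sqrt(C1 + c^2)
 g(c) = sqrt(C1 + c^2)


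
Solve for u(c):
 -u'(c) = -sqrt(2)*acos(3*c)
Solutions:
 u(c) = C1 + sqrt(2)*(c*acos(3*c) - sqrt(1 - 9*c^2)/3)


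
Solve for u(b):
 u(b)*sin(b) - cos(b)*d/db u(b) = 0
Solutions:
 u(b) = C1/cos(b)


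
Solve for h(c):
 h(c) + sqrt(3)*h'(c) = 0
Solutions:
 h(c) = C1*exp(-sqrt(3)*c/3)


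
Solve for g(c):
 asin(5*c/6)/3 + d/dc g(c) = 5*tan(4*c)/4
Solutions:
 g(c) = C1 - c*asin(5*c/6)/3 - sqrt(36 - 25*c^2)/15 - 5*log(cos(4*c))/16


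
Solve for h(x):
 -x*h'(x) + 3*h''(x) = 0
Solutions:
 h(x) = C1 + C2*erfi(sqrt(6)*x/6)


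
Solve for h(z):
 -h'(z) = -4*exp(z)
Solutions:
 h(z) = C1 + 4*exp(z)


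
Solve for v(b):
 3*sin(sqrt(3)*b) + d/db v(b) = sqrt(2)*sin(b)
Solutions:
 v(b) = C1 - sqrt(2)*cos(b) + sqrt(3)*cos(sqrt(3)*b)


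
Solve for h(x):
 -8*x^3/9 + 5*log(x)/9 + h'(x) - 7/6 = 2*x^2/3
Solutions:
 h(x) = C1 + 2*x^4/9 + 2*x^3/9 - 5*x*log(x)/9 + 31*x/18


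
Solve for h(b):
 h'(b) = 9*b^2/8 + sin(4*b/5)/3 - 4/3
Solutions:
 h(b) = C1 + 3*b^3/8 - 4*b/3 - 5*cos(4*b/5)/12


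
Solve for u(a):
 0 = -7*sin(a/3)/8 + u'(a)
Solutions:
 u(a) = C1 - 21*cos(a/3)/8


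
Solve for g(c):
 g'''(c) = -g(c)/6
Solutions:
 g(c) = C3*exp(-6^(2/3)*c/6) + (C1*sin(2^(2/3)*3^(1/6)*c/4) + C2*cos(2^(2/3)*3^(1/6)*c/4))*exp(6^(2/3)*c/12)


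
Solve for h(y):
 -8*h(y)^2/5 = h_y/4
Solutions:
 h(y) = 5/(C1 + 32*y)


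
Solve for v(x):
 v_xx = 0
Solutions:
 v(x) = C1 + C2*x


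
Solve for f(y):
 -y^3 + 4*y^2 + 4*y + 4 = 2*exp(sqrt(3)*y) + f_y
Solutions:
 f(y) = C1 - y^4/4 + 4*y^3/3 + 2*y^2 + 4*y - 2*sqrt(3)*exp(sqrt(3)*y)/3


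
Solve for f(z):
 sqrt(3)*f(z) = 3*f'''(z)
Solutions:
 f(z) = C3*exp(3^(5/6)*z/3) + (C1*sin(3^(1/3)*z/2) + C2*cos(3^(1/3)*z/2))*exp(-3^(5/6)*z/6)


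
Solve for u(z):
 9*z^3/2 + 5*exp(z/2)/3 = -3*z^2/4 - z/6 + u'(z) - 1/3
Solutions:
 u(z) = C1 + 9*z^4/8 + z^3/4 + z^2/12 + z/3 + 10*exp(z/2)/3


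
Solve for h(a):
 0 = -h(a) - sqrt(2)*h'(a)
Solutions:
 h(a) = C1*exp(-sqrt(2)*a/2)


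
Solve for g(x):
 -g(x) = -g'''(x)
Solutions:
 g(x) = C3*exp(x) + (C1*sin(sqrt(3)*x/2) + C2*cos(sqrt(3)*x/2))*exp(-x/2)


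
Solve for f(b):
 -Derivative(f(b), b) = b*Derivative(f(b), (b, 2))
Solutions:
 f(b) = C1 + C2*log(b)


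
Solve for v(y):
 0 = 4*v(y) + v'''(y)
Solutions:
 v(y) = C3*exp(-2^(2/3)*y) + (C1*sin(2^(2/3)*sqrt(3)*y/2) + C2*cos(2^(2/3)*sqrt(3)*y/2))*exp(2^(2/3)*y/2)


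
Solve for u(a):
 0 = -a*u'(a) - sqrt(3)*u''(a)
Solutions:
 u(a) = C1 + C2*erf(sqrt(2)*3^(3/4)*a/6)


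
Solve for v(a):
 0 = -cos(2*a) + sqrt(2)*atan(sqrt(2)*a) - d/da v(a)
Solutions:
 v(a) = C1 + sqrt(2)*(a*atan(sqrt(2)*a) - sqrt(2)*log(2*a^2 + 1)/4) - sin(2*a)/2


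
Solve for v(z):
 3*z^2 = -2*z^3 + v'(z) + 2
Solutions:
 v(z) = C1 + z^4/2 + z^3 - 2*z


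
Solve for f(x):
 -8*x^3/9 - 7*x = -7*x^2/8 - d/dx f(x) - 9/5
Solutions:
 f(x) = C1 + 2*x^4/9 - 7*x^3/24 + 7*x^2/2 - 9*x/5


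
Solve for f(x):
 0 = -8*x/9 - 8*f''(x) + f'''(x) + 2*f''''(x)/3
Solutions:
 f(x) = C1 + C2*x + C3*exp(x*(-3 + sqrt(201))/4) + C4*exp(-x*(3 + sqrt(201))/4) - x^3/54 - x^2/144


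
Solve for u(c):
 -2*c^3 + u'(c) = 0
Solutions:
 u(c) = C1 + c^4/2


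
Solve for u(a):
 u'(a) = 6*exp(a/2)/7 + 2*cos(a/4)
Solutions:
 u(a) = C1 + 12*exp(a/2)/7 + 8*sin(a/4)


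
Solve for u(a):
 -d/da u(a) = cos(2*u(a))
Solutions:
 u(a) = -asin((C1 + exp(4*a))/(C1 - exp(4*a)))/2 + pi/2
 u(a) = asin((C1 + exp(4*a))/(C1 - exp(4*a)))/2


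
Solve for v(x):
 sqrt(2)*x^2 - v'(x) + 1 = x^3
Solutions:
 v(x) = C1 - x^4/4 + sqrt(2)*x^3/3 + x


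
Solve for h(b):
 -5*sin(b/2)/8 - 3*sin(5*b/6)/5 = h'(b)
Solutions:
 h(b) = C1 + 5*cos(b/2)/4 + 18*cos(5*b/6)/25


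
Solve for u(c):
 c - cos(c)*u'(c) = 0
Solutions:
 u(c) = C1 + Integral(c/cos(c), c)


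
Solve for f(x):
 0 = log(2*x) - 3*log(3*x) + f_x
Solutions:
 f(x) = C1 + 2*x*log(x) - 2*x + x*log(27/2)


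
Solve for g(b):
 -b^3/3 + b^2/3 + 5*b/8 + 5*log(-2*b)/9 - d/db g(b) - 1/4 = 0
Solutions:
 g(b) = C1 - b^4/12 + b^3/9 + 5*b^2/16 + 5*b*log(-b)/9 + b*(-29 + 20*log(2))/36


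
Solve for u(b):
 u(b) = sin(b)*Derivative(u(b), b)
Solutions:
 u(b) = C1*sqrt(cos(b) - 1)/sqrt(cos(b) + 1)


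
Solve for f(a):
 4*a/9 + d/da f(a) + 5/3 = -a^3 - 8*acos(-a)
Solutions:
 f(a) = C1 - a^4/4 - 2*a^2/9 - 8*a*acos(-a) - 5*a/3 - 8*sqrt(1 - a^2)


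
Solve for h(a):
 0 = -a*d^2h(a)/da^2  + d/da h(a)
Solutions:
 h(a) = C1 + C2*a^2


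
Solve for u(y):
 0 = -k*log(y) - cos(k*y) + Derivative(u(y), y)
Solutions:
 u(y) = C1 + k*y*(log(y) - 1) + Piecewise((sin(k*y)/k, Ne(k, 0)), (y, True))


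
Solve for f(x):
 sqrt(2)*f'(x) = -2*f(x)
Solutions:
 f(x) = C1*exp(-sqrt(2)*x)


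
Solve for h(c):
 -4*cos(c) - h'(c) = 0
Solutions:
 h(c) = C1 - 4*sin(c)


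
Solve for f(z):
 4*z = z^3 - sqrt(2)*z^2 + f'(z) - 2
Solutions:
 f(z) = C1 - z^4/4 + sqrt(2)*z^3/3 + 2*z^2 + 2*z


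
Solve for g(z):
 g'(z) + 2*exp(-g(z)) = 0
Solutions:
 g(z) = log(C1 - 2*z)


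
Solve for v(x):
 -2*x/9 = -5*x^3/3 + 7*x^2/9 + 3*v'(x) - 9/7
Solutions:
 v(x) = C1 + 5*x^4/36 - 7*x^3/81 - x^2/27 + 3*x/7


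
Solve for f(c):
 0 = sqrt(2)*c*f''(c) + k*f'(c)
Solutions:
 f(c) = C1 + c^(-sqrt(2)*re(k)/2 + 1)*(C2*sin(sqrt(2)*log(c)*Abs(im(k))/2) + C3*cos(sqrt(2)*log(c)*im(k)/2))


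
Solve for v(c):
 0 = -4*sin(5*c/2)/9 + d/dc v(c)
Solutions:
 v(c) = C1 - 8*cos(5*c/2)/45


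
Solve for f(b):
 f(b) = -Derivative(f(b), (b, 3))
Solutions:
 f(b) = C3*exp(-b) + (C1*sin(sqrt(3)*b/2) + C2*cos(sqrt(3)*b/2))*exp(b/2)


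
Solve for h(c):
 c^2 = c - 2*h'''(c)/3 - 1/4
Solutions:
 h(c) = C1 + C2*c + C3*c^2 - c^5/40 + c^4/16 - c^3/16


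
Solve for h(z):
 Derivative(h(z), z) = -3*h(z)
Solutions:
 h(z) = C1*exp(-3*z)


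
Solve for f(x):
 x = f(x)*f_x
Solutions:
 f(x) = -sqrt(C1 + x^2)
 f(x) = sqrt(C1 + x^2)


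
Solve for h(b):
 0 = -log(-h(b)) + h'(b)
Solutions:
 -li(-h(b)) = C1 + b


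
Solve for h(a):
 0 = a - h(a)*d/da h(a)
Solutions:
 h(a) = -sqrt(C1 + a^2)
 h(a) = sqrt(C1 + a^2)


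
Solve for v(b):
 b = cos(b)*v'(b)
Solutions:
 v(b) = C1 + Integral(b/cos(b), b)


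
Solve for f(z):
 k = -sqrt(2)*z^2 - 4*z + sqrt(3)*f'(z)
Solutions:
 f(z) = C1 + sqrt(3)*k*z/3 + sqrt(6)*z^3/9 + 2*sqrt(3)*z^2/3


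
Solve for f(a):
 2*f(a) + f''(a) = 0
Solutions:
 f(a) = C1*sin(sqrt(2)*a) + C2*cos(sqrt(2)*a)


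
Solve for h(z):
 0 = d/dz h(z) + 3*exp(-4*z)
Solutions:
 h(z) = C1 + 3*exp(-4*z)/4


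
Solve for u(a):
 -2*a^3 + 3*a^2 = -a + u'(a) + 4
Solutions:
 u(a) = C1 - a^4/2 + a^3 + a^2/2 - 4*a


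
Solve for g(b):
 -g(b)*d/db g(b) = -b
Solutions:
 g(b) = -sqrt(C1 + b^2)
 g(b) = sqrt(C1 + b^2)


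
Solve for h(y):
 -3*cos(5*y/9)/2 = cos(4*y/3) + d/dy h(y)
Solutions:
 h(y) = C1 - 27*sin(5*y/9)/10 - 3*sin(4*y/3)/4


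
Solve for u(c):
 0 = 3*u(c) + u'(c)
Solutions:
 u(c) = C1*exp(-3*c)


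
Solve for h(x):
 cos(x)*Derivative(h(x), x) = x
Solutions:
 h(x) = C1 + Integral(x/cos(x), x)


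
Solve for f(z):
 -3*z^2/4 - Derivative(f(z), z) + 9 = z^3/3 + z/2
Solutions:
 f(z) = C1 - z^4/12 - z^3/4 - z^2/4 + 9*z


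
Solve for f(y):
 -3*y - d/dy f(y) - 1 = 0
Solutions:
 f(y) = C1 - 3*y^2/2 - y


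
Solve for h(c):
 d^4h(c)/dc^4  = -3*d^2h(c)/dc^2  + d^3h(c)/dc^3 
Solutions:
 h(c) = C1 + C2*c + (C3*sin(sqrt(11)*c/2) + C4*cos(sqrt(11)*c/2))*exp(c/2)


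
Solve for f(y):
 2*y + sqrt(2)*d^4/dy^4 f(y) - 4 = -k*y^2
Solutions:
 f(y) = C1 + C2*y + C3*y^2 + C4*y^3 - sqrt(2)*k*y^6/720 - sqrt(2)*y^5/120 + sqrt(2)*y^4/12


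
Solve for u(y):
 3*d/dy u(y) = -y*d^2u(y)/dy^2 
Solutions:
 u(y) = C1 + C2/y^2


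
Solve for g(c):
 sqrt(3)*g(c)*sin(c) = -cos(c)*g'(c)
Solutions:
 g(c) = C1*cos(c)^(sqrt(3))


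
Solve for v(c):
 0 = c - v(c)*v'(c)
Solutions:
 v(c) = -sqrt(C1 + c^2)
 v(c) = sqrt(C1 + c^2)


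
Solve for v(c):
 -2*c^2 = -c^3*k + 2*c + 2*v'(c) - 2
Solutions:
 v(c) = C1 + c^4*k/8 - c^3/3 - c^2/2 + c


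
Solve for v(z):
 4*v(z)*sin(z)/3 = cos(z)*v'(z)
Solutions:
 v(z) = C1/cos(z)^(4/3)


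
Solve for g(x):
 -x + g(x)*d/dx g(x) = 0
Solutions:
 g(x) = -sqrt(C1 + x^2)
 g(x) = sqrt(C1 + x^2)


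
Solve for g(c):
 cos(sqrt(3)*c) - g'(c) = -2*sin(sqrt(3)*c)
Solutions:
 g(c) = C1 + sqrt(3)*sin(sqrt(3)*c)/3 - 2*sqrt(3)*cos(sqrt(3)*c)/3


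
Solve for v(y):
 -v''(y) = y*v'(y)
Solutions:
 v(y) = C1 + C2*erf(sqrt(2)*y/2)


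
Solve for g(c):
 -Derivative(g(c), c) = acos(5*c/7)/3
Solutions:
 g(c) = C1 - c*acos(5*c/7)/3 + sqrt(49 - 25*c^2)/15


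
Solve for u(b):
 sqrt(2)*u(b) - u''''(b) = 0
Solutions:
 u(b) = C1*exp(-2^(1/8)*b) + C2*exp(2^(1/8)*b) + C3*sin(2^(1/8)*b) + C4*cos(2^(1/8)*b)


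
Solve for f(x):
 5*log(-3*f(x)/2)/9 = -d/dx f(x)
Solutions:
 9*Integral(1/(log(-_y) - log(2) + log(3)), (_y, f(x)))/5 = C1 - x


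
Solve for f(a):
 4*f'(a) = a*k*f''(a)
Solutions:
 f(a) = C1 + a^(((re(k) + 4)*re(k) + im(k)^2)/(re(k)^2 + im(k)^2))*(C2*sin(4*log(a)*Abs(im(k))/(re(k)^2 + im(k)^2)) + C3*cos(4*log(a)*im(k)/(re(k)^2 + im(k)^2)))


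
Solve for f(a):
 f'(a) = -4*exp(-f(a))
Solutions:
 f(a) = log(C1 - 4*a)


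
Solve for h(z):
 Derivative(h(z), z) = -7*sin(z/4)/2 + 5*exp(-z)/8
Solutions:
 h(z) = C1 + 14*cos(z/4) - 5*exp(-z)/8


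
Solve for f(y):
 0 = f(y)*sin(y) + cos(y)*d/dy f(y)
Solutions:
 f(y) = C1*cos(y)


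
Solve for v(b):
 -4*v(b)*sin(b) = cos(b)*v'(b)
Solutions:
 v(b) = C1*cos(b)^4


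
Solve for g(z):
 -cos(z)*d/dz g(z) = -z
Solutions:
 g(z) = C1 + Integral(z/cos(z), z)


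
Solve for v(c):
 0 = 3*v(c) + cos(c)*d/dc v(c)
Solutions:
 v(c) = C1*(sin(c) - 1)^(3/2)/(sin(c) + 1)^(3/2)


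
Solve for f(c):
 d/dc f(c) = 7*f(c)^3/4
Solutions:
 f(c) = -sqrt(2)*sqrt(-1/(C1 + 7*c))
 f(c) = sqrt(2)*sqrt(-1/(C1 + 7*c))


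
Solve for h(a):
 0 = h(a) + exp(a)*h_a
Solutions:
 h(a) = C1*exp(exp(-a))


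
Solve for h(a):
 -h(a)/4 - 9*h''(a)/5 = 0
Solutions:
 h(a) = C1*sin(sqrt(5)*a/6) + C2*cos(sqrt(5)*a/6)


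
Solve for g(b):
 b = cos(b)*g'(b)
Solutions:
 g(b) = C1 + Integral(b/cos(b), b)


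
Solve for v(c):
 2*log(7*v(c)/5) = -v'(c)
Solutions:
 -Integral(1/(-log(_y) - log(7) + log(5)), (_y, v(c)))/2 = C1 - c


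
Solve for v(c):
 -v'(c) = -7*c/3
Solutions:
 v(c) = C1 + 7*c^2/6


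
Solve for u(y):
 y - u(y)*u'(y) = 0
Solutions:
 u(y) = -sqrt(C1 + y^2)
 u(y) = sqrt(C1 + y^2)


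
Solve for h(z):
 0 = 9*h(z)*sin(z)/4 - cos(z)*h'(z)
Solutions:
 h(z) = C1/cos(z)^(9/4)


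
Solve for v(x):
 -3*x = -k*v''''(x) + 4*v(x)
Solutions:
 v(x) = C1*exp(-sqrt(2)*x*(1/k)^(1/4)) + C2*exp(sqrt(2)*x*(1/k)^(1/4)) + C3*exp(-sqrt(2)*I*x*(1/k)^(1/4)) + C4*exp(sqrt(2)*I*x*(1/k)^(1/4)) - 3*x/4


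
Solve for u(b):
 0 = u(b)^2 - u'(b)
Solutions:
 u(b) = -1/(C1 + b)


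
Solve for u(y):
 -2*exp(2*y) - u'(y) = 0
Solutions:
 u(y) = C1 - exp(2*y)


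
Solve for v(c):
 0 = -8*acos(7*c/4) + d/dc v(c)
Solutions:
 v(c) = C1 + 8*c*acos(7*c/4) - 8*sqrt(16 - 49*c^2)/7


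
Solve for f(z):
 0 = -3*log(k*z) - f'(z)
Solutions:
 f(z) = C1 - 3*z*log(k*z) + 3*z


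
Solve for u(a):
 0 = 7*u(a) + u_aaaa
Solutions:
 u(a) = (C1*sin(sqrt(2)*7^(1/4)*a/2) + C2*cos(sqrt(2)*7^(1/4)*a/2))*exp(-sqrt(2)*7^(1/4)*a/2) + (C3*sin(sqrt(2)*7^(1/4)*a/2) + C4*cos(sqrt(2)*7^(1/4)*a/2))*exp(sqrt(2)*7^(1/4)*a/2)


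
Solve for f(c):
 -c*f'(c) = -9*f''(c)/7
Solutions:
 f(c) = C1 + C2*erfi(sqrt(14)*c/6)


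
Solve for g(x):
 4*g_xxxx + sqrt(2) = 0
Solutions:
 g(x) = C1 + C2*x + C3*x^2 + C4*x^3 - sqrt(2)*x^4/96


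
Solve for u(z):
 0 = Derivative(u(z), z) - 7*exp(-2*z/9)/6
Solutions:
 u(z) = C1 - 21*exp(-2*z/9)/4


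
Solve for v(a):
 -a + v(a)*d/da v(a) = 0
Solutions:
 v(a) = -sqrt(C1 + a^2)
 v(a) = sqrt(C1 + a^2)


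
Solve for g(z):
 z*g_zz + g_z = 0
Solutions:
 g(z) = C1 + C2*log(z)


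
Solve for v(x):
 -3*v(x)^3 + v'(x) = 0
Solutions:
 v(x) = -sqrt(2)*sqrt(-1/(C1 + 3*x))/2
 v(x) = sqrt(2)*sqrt(-1/(C1 + 3*x))/2


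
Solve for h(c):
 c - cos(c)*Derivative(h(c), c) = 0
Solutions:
 h(c) = C1 + Integral(c/cos(c), c)


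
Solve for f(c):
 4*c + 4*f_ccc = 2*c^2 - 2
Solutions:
 f(c) = C1 + C2*c + C3*c^2 + c^5/120 - c^4/24 - c^3/12


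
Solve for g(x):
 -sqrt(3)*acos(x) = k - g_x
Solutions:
 g(x) = C1 + k*x + sqrt(3)*(x*acos(x) - sqrt(1 - x^2))


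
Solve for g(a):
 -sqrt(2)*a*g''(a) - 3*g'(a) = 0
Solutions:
 g(a) = C1 + C2*a^(1 - 3*sqrt(2)/2)


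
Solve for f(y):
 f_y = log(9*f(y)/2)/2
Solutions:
 2*Integral(1/(-log(_y) - 2*log(3) + log(2)), (_y, f(y))) = C1 - y


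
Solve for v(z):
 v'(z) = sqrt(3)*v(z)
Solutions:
 v(z) = C1*exp(sqrt(3)*z)


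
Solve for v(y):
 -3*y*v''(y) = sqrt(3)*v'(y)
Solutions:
 v(y) = C1 + C2*y^(1 - sqrt(3)/3)


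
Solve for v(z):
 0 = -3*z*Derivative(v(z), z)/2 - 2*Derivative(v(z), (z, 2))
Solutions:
 v(z) = C1 + C2*erf(sqrt(6)*z/4)


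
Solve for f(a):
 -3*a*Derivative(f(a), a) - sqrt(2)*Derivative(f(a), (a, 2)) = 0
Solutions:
 f(a) = C1 + C2*erf(2^(1/4)*sqrt(3)*a/2)


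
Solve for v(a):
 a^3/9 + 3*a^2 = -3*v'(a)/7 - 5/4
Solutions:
 v(a) = C1 - 7*a^4/108 - 7*a^3/3 - 35*a/12


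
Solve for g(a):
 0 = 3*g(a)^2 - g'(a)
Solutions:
 g(a) = -1/(C1 + 3*a)


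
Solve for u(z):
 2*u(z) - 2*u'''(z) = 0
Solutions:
 u(z) = C3*exp(z) + (C1*sin(sqrt(3)*z/2) + C2*cos(sqrt(3)*z/2))*exp(-z/2)


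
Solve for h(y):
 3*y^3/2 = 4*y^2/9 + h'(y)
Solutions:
 h(y) = C1 + 3*y^4/8 - 4*y^3/27


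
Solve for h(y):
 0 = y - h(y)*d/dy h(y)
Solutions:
 h(y) = -sqrt(C1 + y^2)
 h(y) = sqrt(C1 + y^2)


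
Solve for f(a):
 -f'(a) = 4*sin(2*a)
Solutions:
 f(a) = C1 + 2*cos(2*a)


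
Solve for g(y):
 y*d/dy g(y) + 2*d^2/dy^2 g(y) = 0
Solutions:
 g(y) = C1 + C2*erf(y/2)


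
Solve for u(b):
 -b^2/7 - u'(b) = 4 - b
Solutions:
 u(b) = C1 - b^3/21 + b^2/2 - 4*b


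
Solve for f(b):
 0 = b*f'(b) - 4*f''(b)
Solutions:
 f(b) = C1 + C2*erfi(sqrt(2)*b/4)


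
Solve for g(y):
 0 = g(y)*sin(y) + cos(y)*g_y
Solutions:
 g(y) = C1*cos(y)


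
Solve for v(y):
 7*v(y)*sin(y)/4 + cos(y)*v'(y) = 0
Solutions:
 v(y) = C1*cos(y)^(7/4)


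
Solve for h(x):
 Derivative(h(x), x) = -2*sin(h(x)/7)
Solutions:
 2*x + 7*log(cos(h(x)/7) - 1)/2 - 7*log(cos(h(x)/7) + 1)/2 = C1


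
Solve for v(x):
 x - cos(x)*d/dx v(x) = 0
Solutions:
 v(x) = C1 + Integral(x/cos(x), x)


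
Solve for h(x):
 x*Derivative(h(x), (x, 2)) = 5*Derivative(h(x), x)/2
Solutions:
 h(x) = C1 + C2*x^(7/2)


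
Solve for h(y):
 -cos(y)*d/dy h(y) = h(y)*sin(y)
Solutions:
 h(y) = C1*cos(y)


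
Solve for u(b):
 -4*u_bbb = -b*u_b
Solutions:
 u(b) = C1 + Integral(C2*airyai(2^(1/3)*b/2) + C3*airybi(2^(1/3)*b/2), b)


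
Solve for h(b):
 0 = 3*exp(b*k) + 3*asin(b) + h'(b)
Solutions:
 h(b) = C1 - 3*b*asin(b) - 3*sqrt(1 - b^2) - 3*Piecewise((exp(b*k)/k, Ne(k, 0)), (b, True))


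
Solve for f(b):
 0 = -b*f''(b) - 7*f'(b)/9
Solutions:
 f(b) = C1 + C2*b^(2/9)


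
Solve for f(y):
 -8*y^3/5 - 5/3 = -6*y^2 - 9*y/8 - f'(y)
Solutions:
 f(y) = C1 + 2*y^4/5 - 2*y^3 - 9*y^2/16 + 5*y/3


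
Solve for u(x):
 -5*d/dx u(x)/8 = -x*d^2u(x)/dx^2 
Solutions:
 u(x) = C1 + C2*x^(13/8)


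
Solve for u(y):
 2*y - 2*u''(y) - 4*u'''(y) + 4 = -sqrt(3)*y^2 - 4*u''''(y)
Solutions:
 u(y) = C1 + C2*y + C3*exp(y*(1 - sqrt(3))/2) + C4*exp(y*(1 + sqrt(3))/2) + sqrt(3)*y^4/24 + y^3*(1 - 2*sqrt(3))/6 + 3*sqrt(3)*y^2


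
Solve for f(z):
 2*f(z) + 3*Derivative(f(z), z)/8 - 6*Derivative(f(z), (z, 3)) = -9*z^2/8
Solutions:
 f(z) = C1*exp(-3^(1/3)*z*(3^(1/3)/(sqrt(9213) + 96)^(1/3) + (sqrt(9213) + 96)^(1/3))/24)*sin(3^(1/6)*z*(-3^(2/3)*(sqrt(9213) + 96)^(1/3) + 3/(sqrt(9213) + 96)^(1/3))/24) + C2*exp(-3^(1/3)*z*(3^(1/3)/(sqrt(9213) + 96)^(1/3) + (sqrt(9213) + 96)^(1/3))/24)*cos(3^(1/6)*z*(-3^(2/3)*(sqrt(9213) + 96)^(1/3) + 3/(sqrt(9213) + 96)^(1/3))/24) + C3*exp(3^(1/3)*z*(3^(1/3)/(sqrt(9213) + 96)^(1/3) + (sqrt(9213) + 96)^(1/3))/12) - 9*z^2/16 + 27*z/128 - 81/2048
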